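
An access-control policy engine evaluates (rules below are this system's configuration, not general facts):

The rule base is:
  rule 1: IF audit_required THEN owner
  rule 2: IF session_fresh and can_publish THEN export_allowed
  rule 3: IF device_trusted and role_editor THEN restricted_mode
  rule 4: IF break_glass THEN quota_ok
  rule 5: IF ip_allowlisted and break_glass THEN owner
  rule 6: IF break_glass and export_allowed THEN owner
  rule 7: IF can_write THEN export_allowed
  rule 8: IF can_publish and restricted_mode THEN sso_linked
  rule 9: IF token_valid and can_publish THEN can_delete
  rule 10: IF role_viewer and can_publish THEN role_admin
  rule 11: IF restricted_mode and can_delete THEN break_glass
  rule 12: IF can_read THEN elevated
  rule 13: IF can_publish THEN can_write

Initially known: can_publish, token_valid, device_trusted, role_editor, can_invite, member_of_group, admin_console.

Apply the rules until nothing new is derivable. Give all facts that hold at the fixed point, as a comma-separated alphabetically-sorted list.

admin_console, break_glass, can_delete, can_invite, can_publish, can_write, device_trusted, export_allowed, member_of_group, owner, quota_ok, restricted_mode, role_editor, sso_linked, token_valid

Round 1: rule 3 [IF device_trusted and role_editor THEN restricted_mode]; rule 9 [IF token_valid and can_publish THEN can_delete]; rule 13 [IF can_publish THEN can_write]. Adds restricted_mode, can_delete, can_write.
Round 2: rule 7 [IF can_write THEN export_allowed]; rule 8 [IF can_publish and restricted_mode THEN sso_linked]; rule 11 [IF restricted_mode and can_delete THEN break_glass]. Adds export_allowed, sso_linked, break_glass.
Round 3: rule 4 [IF break_glass THEN quota_ok]; rule 6 [IF break_glass and export_allowed THEN owner]. Adds quota_ok, owner.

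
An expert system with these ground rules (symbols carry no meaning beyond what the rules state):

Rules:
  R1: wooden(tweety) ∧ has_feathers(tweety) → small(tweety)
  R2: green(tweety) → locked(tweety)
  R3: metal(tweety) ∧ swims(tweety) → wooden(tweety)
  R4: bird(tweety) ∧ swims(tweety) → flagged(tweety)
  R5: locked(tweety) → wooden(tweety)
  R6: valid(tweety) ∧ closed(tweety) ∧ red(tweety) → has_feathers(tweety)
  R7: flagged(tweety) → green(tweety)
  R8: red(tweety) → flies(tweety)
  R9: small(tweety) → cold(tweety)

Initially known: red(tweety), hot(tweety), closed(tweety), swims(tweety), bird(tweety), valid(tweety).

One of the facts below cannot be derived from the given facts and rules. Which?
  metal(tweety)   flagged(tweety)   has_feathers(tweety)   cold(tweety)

metal(tweety)

Round 1: R4 [bird(tweety) ∧ swims(tweety) → flagged(tweety)]; R6 [valid(tweety) ∧ closed(tweety) ∧ red(tweety) → has_feathers(tweety)]; R8 [red(tweety) → flies(tweety)]. New: flagged(tweety), has_feathers(tweety), flies(tweety).
Round 2: R7 [flagged(tweety) → green(tweety)]. New: green(tweety).
Round 3: R2 [green(tweety) → locked(tweety)]. New: locked(tweety).
Round 4: R5 [locked(tweety) → wooden(tweety)]. New: wooden(tweety).
Round 5: R1 [wooden(tweety) ∧ has_feathers(tweety) → small(tweety)]. New: small(tweety).
Round 6: R9 [small(tweety) → cold(tweety)]. New: cold(tweety).
Derived: has_feathers(tweety) (round 1), cold(tweety) (round 6), flagged(tweety) (round 1). metal(tweety) never appears in any round.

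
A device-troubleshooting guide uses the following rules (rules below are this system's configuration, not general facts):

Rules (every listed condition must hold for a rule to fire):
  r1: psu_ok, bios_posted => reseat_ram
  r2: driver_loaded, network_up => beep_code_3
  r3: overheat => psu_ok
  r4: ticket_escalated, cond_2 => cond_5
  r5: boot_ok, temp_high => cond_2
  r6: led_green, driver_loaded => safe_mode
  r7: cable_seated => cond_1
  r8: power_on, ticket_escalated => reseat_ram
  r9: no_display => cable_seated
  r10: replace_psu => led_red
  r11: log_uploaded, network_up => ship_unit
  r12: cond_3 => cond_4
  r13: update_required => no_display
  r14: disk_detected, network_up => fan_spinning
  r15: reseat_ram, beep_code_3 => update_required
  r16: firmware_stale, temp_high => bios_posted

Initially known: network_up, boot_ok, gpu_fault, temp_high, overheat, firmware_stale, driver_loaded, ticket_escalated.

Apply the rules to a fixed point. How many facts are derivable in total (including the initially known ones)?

Round 1: r2 [driver_loaded, network_up => beep_code_3]; r3 [overheat => psu_ok]; r5 [boot_ok, temp_high => cond_2]; r16 [firmware_stale, temp_high => bios_posted]. Adds beep_code_3, psu_ok, cond_2, bios_posted.
Round 2: r1 [psu_ok, bios_posted => reseat_ram]; r4 [ticket_escalated, cond_2 => cond_5]. Adds reseat_ram, cond_5.
Round 3: r15 [reseat_ram, beep_code_3 => update_required]. Adds update_required.
Round 4: r13 [update_required => no_display]. Adds no_display.
Round 5: r9 [no_display => cable_seated]. Adds cable_seated.
Round 6: r7 [cable_seated => cond_1]. Adds cond_1.
Closure: {beep_code_3, bios_posted, boot_ok, cable_seated, cond_1, cond_2, cond_5, driver_loaded, firmware_stale, gpu_fault, network_up, no_display, overheat, psu_ok, reseat_ram, temp_high, ticket_escalated, update_required} — 18 facts.

18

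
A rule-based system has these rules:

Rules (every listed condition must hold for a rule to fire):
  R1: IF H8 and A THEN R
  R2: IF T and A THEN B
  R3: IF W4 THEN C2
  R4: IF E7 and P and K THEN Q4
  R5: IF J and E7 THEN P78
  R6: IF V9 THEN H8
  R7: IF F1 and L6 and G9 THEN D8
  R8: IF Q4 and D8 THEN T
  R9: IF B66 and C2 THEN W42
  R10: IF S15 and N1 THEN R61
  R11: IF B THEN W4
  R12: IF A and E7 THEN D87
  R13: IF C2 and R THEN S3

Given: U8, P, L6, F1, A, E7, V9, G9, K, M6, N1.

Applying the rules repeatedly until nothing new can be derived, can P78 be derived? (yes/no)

no

[1] R4 [IF E7 and P and K THEN Q4]; R6 [IF V9 THEN H8]; R7 [IF F1 and L6 and G9 THEN D8]; R12 [IF A and E7 THEN D87]. ⇒ new: Q4, H8, D8, D87.
[2] R1 [IF H8 and A THEN R]; R8 [IF Q4 and D8 THEN T]. ⇒ new: R, T.
[3] R2 [IF T and A THEN B]. ⇒ new: B.
[4] R11 [IF B THEN W4]. ⇒ new: W4.
[5] R3 [IF W4 THEN C2]. ⇒ new: C2.
[6] R13 [IF C2 and R THEN S3]. ⇒ new: S3.
Fixed point reached. P78 is concluded only by R5; R5 needs J (never derived).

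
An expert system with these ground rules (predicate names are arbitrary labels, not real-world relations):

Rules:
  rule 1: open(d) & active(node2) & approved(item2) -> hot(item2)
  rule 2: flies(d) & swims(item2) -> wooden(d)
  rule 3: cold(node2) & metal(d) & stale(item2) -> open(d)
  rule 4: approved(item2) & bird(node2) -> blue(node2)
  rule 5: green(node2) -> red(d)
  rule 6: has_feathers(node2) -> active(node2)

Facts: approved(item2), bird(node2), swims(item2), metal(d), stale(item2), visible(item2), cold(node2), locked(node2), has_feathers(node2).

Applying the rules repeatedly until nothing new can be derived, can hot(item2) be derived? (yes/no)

yes

[1] rule 3 [cold(node2) & metal(d) & stale(item2) -> open(d)]; rule 4 [approved(item2) & bird(node2) -> blue(node2)]; rule 6 [has_feathers(node2) -> active(node2)]. ⇒ new: open(d), blue(node2), active(node2).
[2] rule 1 [open(d) & active(node2) & approved(item2) -> hot(item2)]. ⇒ new: hot(item2).
hot(item2) appears in round 2, so it is derivable.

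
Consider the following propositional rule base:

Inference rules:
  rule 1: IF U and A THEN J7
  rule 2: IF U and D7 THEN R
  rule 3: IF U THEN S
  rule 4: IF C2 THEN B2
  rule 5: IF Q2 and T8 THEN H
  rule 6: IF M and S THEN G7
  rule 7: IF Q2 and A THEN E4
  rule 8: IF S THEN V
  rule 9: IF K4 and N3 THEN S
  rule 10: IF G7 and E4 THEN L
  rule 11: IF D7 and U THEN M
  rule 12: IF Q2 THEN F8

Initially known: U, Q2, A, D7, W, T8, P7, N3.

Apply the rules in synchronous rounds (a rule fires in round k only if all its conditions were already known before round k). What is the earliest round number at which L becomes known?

[1] rule 1 [IF U and A THEN J7]; rule 2 [IF U and D7 THEN R]; rule 3 [IF U THEN S]; rule 5 [IF Q2 and T8 THEN H]; rule 7 [IF Q2 and A THEN E4]; rule 11 [IF D7 and U THEN M]; rule 12 [IF Q2 THEN F8]. ⇒ new: J7, R, S, H, E4, M, F8.
[2] rule 6 [IF M and S THEN G7]; rule 8 [IF S THEN V]. ⇒ new: G7, V.
[3] rule 10 [IF G7 and E4 THEN L]. ⇒ new: L.
L first appears in round 3.

3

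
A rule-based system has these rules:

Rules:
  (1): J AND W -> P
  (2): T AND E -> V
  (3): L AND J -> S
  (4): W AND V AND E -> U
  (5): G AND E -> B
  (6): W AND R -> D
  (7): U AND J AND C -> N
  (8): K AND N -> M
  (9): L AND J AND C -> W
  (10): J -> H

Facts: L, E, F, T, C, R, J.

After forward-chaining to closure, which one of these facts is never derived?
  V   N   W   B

Round 1 — (2), (3), (9), (10), derive V, S, W, H.
Round 2 — (1), (4), (6), derive P, U, D.
Round 3 — (7), derive N.
Derived: V (round 1), N (round 3), W (round 1). B never appears in any round.

B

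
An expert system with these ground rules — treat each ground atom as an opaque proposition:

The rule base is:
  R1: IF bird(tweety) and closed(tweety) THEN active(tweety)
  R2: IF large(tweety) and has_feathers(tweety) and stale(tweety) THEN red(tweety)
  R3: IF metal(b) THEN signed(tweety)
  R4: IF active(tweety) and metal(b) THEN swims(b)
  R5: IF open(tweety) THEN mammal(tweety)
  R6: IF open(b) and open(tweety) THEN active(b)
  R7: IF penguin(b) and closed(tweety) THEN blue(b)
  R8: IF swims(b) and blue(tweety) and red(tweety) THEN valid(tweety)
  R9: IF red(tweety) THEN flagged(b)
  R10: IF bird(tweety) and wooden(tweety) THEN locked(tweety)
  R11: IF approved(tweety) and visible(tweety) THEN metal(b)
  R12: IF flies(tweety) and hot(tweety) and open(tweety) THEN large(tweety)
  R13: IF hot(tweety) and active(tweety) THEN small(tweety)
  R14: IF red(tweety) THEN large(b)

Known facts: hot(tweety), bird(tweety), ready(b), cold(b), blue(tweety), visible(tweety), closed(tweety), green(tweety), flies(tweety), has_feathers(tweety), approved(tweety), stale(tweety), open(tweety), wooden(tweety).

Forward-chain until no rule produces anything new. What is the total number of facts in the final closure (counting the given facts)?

Round 1 fires R1, R5, R10, R11, R12, giving active(tweety), mammal(tweety), locked(tweety), metal(b), large(tweety).
Round 2 fires R2, R3, R4, R13, giving red(tweety), signed(tweety), swims(b), small(tweety).
Round 3 fires R8, R9, R14, giving valid(tweety), flagged(b), large(b).
Closure: {active(tweety), approved(tweety), bird(tweety), blue(tweety), closed(tweety), cold(b), flagged(b), flies(tweety), green(tweety), has_feathers(tweety), hot(tweety), large(b), large(tweety), locked(tweety), mammal(tweety), metal(b), open(tweety), ready(b), red(tweety), signed(tweety), small(tweety), stale(tweety), swims(b), valid(tweety), visible(tweety), wooden(tweety)} — 26 facts.

26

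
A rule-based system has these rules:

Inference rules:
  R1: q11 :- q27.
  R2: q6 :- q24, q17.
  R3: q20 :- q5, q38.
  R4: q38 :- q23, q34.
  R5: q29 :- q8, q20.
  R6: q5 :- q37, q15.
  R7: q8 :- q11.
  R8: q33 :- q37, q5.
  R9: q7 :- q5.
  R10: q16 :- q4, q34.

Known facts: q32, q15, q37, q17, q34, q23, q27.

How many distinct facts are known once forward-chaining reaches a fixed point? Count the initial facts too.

Round 1: R1 [q11 :- q27.]; R4 [q38 :- q23, q34.]; R6 [q5 :- q37, q15.]. New: q11, q38, q5.
Round 2: R3 [q20 :- q5, q38.]; R7 [q8 :- q11.]; R8 [q33 :- q37, q5.]; R9 [q7 :- q5.]. New: q20, q8, q33, q7.
Round 3: R5 [q29 :- q8, q20.]. New: q29.
Closure: {q11, q15, q17, q20, q23, q27, q29, q32, q33, q34, q37, q38, q5, q7, q8} — 15 facts.

15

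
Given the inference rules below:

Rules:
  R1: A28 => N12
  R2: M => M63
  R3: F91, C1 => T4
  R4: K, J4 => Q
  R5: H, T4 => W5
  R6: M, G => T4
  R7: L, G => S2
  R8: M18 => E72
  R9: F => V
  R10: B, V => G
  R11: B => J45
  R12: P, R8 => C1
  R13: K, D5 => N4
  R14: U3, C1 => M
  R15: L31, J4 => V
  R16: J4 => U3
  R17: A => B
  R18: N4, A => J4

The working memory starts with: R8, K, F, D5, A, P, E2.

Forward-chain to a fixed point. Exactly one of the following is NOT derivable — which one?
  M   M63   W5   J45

W5

Round 1 — R9, R12, R13, R17, derive V, C1, N4, B.
Round 2 — R10, R11, R18, derive G, J45, J4.
Round 3 — R4, R16, derive Q, U3.
Round 4 — R14, derive M.
Round 5 — R2, R6, derive M63, T4.
Derived: M (round 4), J45 (round 2), M63 (round 5). W5 never appears in any round.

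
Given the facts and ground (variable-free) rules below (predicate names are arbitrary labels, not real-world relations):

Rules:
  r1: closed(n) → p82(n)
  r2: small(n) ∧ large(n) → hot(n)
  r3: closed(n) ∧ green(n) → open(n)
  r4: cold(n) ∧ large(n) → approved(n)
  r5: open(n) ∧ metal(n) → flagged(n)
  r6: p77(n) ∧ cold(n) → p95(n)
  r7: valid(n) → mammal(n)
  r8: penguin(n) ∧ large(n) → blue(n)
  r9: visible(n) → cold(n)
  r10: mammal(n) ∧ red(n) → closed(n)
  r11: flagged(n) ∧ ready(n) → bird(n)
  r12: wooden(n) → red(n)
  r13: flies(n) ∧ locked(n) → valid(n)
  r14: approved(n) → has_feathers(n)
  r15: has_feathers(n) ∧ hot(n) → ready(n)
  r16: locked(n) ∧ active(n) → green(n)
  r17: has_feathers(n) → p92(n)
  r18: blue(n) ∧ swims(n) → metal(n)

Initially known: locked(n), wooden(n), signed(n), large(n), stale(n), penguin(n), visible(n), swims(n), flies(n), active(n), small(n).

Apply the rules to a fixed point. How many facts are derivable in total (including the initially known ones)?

[1] r2 [small(n) ∧ large(n) → hot(n)]; r8 [penguin(n) ∧ large(n) → blue(n)]; r9 [visible(n) → cold(n)]; r12 [wooden(n) → red(n)]; r13 [flies(n) ∧ locked(n) → valid(n)]; r16 [locked(n) ∧ active(n) → green(n)]. ⇒ new: hot(n), blue(n), cold(n), red(n), valid(n), green(n).
[2] r4 [cold(n) ∧ large(n) → approved(n)]; r7 [valid(n) → mammal(n)]; r18 [blue(n) ∧ swims(n) → metal(n)]. ⇒ new: approved(n), mammal(n), metal(n).
[3] r10 [mammal(n) ∧ red(n) → closed(n)]; r14 [approved(n) → has_feathers(n)]. ⇒ new: closed(n), has_feathers(n).
[4] r1 [closed(n) → p82(n)]; r3 [closed(n) ∧ green(n) → open(n)]; r15 [has_feathers(n) ∧ hot(n) → ready(n)]; r17 [has_feathers(n) → p92(n)]. ⇒ new: p82(n), open(n), ready(n), p92(n).
[5] r5 [open(n) ∧ metal(n) → flagged(n)]. ⇒ new: flagged(n).
[6] r11 [flagged(n) ∧ ready(n) → bird(n)]. ⇒ new: bird(n).
Closure: {active(n), approved(n), bird(n), blue(n), closed(n), cold(n), flagged(n), flies(n), green(n), has_feathers(n), hot(n), large(n), locked(n), mammal(n), metal(n), open(n), p82(n), p92(n), penguin(n), ready(n), red(n), signed(n), small(n), stale(n), swims(n), valid(n), visible(n), wooden(n)} — 28 facts.

28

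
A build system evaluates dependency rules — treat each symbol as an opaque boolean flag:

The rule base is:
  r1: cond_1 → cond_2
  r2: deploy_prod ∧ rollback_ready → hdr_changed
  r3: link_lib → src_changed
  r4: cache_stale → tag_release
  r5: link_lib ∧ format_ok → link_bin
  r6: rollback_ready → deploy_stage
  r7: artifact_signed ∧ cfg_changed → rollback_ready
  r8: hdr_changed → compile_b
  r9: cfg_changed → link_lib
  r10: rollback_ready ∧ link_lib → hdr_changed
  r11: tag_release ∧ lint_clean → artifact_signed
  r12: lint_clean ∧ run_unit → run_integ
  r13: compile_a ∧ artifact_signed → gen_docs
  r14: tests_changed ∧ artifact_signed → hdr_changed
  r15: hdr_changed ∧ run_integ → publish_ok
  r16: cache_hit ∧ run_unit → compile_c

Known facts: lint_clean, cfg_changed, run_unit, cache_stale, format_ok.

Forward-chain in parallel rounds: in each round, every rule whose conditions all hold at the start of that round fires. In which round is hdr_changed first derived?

4

Round 1 fires r4, r9, r12, giving tag_release, link_lib, run_integ.
Round 2 fires r3, r5, r11, giving src_changed, link_bin, artifact_signed.
Round 3 fires r7, giving rollback_ready.
Round 4 fires r6, r10, giving deploy_stage, hdr_changed.
hdr_changed first appears in round 4.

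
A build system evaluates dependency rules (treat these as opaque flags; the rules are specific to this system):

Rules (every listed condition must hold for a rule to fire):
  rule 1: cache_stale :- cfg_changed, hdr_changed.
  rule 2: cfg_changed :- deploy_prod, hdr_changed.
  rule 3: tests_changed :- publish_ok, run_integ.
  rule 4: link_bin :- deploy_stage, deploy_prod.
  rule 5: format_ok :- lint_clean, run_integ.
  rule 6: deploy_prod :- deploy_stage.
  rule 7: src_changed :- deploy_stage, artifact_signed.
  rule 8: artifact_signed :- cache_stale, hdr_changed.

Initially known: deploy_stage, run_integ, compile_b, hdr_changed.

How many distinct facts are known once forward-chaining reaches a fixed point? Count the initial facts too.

[1] rule 6 [deploy_prod :- deploy_stage.]. ⇒ new: deploy_prod.
[2] rule 2 [cfg_changed :- deploy_prod, hdr_changed.]; rule 4 [link_bin :- deploy_stage, deploy_prod.]. ⇒ new: cfg_changed, link_bin.
[3] rule 1 [cache_stale :- cfg_changed, hdr_changed.]. ⇒ new: cache_stale.
[4] rule 8 [artifact_signed :- cache_stale, hdr_changed.]. ⇒ new: artifact_signed.
[5] rule 7 [src_changed :- deploy_stage, artifact_signed.]. ⇒ new: src_changed.
Closure: {artifact_signed, cache_stale, cfg_changed, compile_b, deploy_prod, deploy_stage, hdr_changed, link_bin, run_integ, src_changed} — 10 facts.

10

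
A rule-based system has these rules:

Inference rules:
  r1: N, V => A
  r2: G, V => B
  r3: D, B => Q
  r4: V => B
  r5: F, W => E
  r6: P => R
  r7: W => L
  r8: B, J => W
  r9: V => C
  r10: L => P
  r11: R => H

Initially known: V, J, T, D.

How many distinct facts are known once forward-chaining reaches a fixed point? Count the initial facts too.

Round 1: r4 [V => B]; r9 [V => C]. New: B, C.
Round 2: r3 [D, B => Q]; r8 [B, J => W]. New: Q, W.
Round 3: r7 [W => L]. New: L.
Round 4: r10 [L => P]. New: P.
Round 5: r6 [P => R]. New: R.
Round 6: r11 [R => H]. New: H.
Closure: {B, C, D, H, J, L, P, Q, R, T, V, W} — 12 facts.

12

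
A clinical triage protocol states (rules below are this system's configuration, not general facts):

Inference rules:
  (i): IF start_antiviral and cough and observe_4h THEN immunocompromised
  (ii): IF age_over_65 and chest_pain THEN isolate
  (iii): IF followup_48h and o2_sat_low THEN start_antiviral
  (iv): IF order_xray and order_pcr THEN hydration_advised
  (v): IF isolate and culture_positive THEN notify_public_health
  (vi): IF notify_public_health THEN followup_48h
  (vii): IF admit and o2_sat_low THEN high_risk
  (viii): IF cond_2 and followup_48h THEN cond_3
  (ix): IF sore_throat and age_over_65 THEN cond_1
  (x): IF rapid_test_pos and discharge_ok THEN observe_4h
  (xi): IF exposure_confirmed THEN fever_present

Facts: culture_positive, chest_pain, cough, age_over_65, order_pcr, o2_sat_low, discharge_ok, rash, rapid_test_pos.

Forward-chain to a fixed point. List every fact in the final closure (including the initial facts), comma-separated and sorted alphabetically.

age_over_65, chest_pain, cough, culture_positive, discharge_ok, followup_48h, immunocompromised, isolate, notify_public_health, o2_sat_low, observe_4h, order_pcr, rapid_test_pos, rash, start_antiviral

Round 1: (ii) [IF age_over_65 and chest_pain THEN isolate]; (x) [IF rapid_test_pos and discharge_ok THEN observe_4h]. Adds isolate, observe_4h.
Round 2: (v) [IF isolate and culture_positive THEN notify_public_health]. Adds notify_public_health.
Round 3: (vi) [IF notify_public_health THEN followup_48h]. Adds followup_48h.
Round 4: (iii) [IF followup_48h and o2_sat_low THEN start_antiviral]. Adds start_antiviral.
Round 5: (i) [IF start_antiviral and cough and observe_4h THEN immunocompromised]. Adds immunocompromised.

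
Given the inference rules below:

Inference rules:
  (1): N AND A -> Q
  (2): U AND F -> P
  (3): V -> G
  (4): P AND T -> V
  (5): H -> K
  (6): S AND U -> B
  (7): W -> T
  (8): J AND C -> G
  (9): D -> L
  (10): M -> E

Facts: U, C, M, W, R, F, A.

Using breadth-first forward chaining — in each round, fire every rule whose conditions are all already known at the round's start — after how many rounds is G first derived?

Round 1 — (2), (7), (10), derive P, T, E.
Round 2 — (4), derive V.
Round 3 — (3), derive G.
G first appears in round 3.

3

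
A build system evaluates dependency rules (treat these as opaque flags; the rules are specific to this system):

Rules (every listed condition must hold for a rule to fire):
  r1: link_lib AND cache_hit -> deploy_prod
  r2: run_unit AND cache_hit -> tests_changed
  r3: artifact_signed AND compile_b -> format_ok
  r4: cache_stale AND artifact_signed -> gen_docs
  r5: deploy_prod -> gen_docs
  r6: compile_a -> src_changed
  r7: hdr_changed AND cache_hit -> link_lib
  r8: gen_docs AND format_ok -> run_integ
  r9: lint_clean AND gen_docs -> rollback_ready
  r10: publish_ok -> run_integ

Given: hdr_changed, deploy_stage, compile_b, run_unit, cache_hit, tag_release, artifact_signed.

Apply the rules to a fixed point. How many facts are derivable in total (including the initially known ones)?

[1] r2 [run_unit AND cache_hit -> tests_changed]; r3 [artifact_signed AND compile_b -> format_ok]; r7 [hdr_changed AND cache_hit -> link_lib]. ⇒ new: tests_changed, format_ok, link_lib.
[2] r1 [link_lib AND cache_hit -> deploy_prod]. ⇒ new: deploy_prod.
[3] r5 [deploy_prod -> gen_docs]. ⇒ new: gen_docs.
[4] r8 [gen_docs AND format_ok -> run_integ]. ⇒ new: run_integ.
Closure: {artifact_signed, cache_hit, compile_b, deploy_prod, deploy_stage, format_ok, gen_docs, hdr_changed, link_lib, run_integ, run_unit, tag_release, tests_changed} — 13 facts.

13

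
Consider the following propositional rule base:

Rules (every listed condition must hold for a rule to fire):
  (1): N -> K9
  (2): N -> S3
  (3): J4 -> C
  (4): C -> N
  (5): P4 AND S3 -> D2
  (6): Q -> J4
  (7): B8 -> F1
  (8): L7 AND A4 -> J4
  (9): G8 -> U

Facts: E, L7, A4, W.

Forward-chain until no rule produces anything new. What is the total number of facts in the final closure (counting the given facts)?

9

Round 1: (8) [L7 AND A4 -> J4]. Adds J4.
Round 2: (3) [J4 -> C]. Adds C.
Round 3: (4) [C -> N]. Adds N.
Round 4: (1) [N -> K9]; (2) [N -> S3]. Adds K9, S3.
Closure: {A4, C, E, J4, K9, L7, N, S3, W} — 9 facts.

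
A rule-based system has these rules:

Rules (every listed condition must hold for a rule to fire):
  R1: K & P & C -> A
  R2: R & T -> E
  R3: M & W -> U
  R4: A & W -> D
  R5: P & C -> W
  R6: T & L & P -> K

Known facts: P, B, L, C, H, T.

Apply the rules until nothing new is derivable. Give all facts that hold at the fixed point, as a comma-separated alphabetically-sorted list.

Round 1: R5 [P & C -> W]; R6 [T & L & P -> K]. New: W, K.
Round 2: R1 [K & P & C -> A]. New: A.
Round 3: R4 [A & W -> D]. New: D.

A, B, C, D, H, K, L, P, T, W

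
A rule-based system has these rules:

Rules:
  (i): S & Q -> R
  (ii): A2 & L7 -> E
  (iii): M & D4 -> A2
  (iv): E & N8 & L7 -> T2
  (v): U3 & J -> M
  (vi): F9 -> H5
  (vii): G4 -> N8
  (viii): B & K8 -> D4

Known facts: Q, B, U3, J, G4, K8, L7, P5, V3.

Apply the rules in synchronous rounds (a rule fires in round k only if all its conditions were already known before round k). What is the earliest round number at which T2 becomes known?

Round 1 fires (v), (vii), (viii), giving M, N8, D4.
Round 2 fires (iii), giving A2.
Round 3 fires (ii), giving E.
Round 4 fires (iv), giving T2.
T2 first appears in round 4.

4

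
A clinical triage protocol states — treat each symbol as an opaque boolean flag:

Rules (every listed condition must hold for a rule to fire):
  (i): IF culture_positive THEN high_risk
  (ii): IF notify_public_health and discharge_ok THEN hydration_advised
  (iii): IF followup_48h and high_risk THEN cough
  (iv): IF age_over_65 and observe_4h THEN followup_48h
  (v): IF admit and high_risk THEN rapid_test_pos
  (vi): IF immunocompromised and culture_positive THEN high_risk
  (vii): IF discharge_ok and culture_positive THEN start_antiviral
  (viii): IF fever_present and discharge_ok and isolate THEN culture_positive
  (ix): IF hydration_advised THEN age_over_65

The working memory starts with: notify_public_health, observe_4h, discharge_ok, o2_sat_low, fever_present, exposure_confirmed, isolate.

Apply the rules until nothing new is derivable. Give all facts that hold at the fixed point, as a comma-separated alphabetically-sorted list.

age_over_65, cough, culture_positive, discharge_ok, exposure_confirmed, fever_present, followup_48h, high_risk, hydration_advised, isolate, notify_public_health, o2_sat_low, observe_4h, start_antiviral

Round 1 fires (ii), (viii), giving hydration_advised, culture_positive.
Round 2 fires (i), (vii), (ix), giving high_risk, start_antiviral, age_over_65.
Round 3 fires (iv), giving followup_48h.
Round 4 fires (iii), giving cough.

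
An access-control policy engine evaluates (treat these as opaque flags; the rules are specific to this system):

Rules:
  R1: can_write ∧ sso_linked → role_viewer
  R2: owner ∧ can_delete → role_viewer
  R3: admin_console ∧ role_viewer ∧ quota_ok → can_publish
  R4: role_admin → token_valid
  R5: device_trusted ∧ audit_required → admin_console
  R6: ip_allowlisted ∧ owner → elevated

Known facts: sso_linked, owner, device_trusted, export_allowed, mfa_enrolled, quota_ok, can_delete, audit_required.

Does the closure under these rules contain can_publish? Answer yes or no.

[1] R2 [owner ∧ can_delete → role_viewer]; R5 [device_trusted ∧ audit_required → admin_console]. ⇒ new: role_viewer, admin_console.
[2] R3 [admin_console ∧ role_viewer ∧ quota_ok → can_publish]. ⇒ new: can_publish.
can_publish appears in round 2, so it is derivable.

yes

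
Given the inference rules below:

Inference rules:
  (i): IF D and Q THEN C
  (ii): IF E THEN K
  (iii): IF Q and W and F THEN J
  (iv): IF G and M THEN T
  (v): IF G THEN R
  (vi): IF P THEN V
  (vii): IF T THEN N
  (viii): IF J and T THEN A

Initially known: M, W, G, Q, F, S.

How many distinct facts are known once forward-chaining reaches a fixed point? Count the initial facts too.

11

Round 1: (iii) [IF Q and W and F THEN J]; (iv) [IF G and M THEN T]; (v) [IF G THEN R]. Adds J, T, R.
Round 2: (vii) [IF T THEN N]; (viii) [IF J and T THEN A]. Adds N, A.
Closure: {A, F, G, J, M, N, Q, R, S, T, W} — 11 facts.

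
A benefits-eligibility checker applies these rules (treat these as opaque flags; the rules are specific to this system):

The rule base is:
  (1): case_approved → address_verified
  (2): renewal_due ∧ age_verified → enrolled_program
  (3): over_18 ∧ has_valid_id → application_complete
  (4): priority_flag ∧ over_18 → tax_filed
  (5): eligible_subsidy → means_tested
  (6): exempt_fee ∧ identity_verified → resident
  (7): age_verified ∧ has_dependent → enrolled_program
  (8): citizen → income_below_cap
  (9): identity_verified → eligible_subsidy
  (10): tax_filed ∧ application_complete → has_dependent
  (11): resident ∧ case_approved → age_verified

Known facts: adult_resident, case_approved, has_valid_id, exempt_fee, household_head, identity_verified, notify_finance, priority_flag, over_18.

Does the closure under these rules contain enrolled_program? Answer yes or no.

yes

Round 1 fires (1), (3), (4), (6), (9), giving address_verified, application_complete, tax_filed, resident, eligible_subsidy.
Round 2 fires (5), (10), (11), giving means_tested, has_dependent, age_verified.
Round 3 fires (7), giving enrolled_program.
enrolled_program appears in round 3, so it is derivable.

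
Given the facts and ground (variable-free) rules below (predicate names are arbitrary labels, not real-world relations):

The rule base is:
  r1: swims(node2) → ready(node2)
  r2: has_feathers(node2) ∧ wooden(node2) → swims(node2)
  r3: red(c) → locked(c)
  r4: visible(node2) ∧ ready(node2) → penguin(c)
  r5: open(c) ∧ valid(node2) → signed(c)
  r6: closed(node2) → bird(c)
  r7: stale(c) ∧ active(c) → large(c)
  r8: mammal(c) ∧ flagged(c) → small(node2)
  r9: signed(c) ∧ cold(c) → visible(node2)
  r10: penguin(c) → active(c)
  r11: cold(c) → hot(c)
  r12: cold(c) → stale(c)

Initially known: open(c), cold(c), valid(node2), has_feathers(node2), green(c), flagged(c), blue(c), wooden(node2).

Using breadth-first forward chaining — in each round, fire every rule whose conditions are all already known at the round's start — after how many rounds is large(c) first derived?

Round 1 — r2, r5, r11, r12, derive swims(node2), signed(c), hot(c), stale(c).
Round 2 — r1, r9, derive ready(node2), visible(node2).
Round 3 — r4, derive penguin(c).
Round 4 — r10, derive active(c).
Round 5 — r7, derive large(c).
large(c) first appears in round 5.

5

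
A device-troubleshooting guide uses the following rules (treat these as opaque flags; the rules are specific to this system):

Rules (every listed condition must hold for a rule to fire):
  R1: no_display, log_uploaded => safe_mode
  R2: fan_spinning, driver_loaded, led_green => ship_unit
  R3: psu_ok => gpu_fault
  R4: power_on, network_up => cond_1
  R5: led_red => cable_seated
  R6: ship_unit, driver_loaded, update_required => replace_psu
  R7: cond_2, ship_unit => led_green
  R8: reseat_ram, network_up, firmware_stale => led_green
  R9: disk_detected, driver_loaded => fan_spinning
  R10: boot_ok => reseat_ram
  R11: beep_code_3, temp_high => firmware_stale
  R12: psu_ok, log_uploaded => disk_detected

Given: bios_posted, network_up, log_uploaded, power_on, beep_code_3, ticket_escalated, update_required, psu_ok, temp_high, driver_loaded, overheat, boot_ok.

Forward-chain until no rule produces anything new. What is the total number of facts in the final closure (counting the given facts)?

[1] R3 [psu_ok => gpu_fault]; R4 [power_on, network_up => cond_1]; R10 [boot_ok => reseat_ram]; R11 [beep_code_3, temp_high => firmware_stale]; R12 [psu_ok, log_uploaded => disk_detected]. ⇒ new: gpu_fault, cond_1, reseat_ram, firmware_stale, disk_detected.
[2] R8 [reseat_ram, network_up, firmware_stale => led_green]; R9 [disk_detected, driver_loaded => fan_spinning]. ⇒ new: led_green, fan_spinning.
[3] R2 [fan_spinning, driver_loaded, led_green => ship_unit]. ⇒ new: ship_unit.
[4] R6 [ship_unit, driver_loaded, update_required => replace_psu]. ⇒ new: replace_psu.
Closure: {beep_code_3, bios_posted, boot_ok, cond_1, disk_detected, driver_loaded, fan_spinning, firmware_stale, gpu_fault, led_green, log_uploaded, network_up, overheat, power_on, psu_ok, replace_psu, reseat_ram, ship_unit, temp_high, ticket_escalated, update_required} — 21 facts.

21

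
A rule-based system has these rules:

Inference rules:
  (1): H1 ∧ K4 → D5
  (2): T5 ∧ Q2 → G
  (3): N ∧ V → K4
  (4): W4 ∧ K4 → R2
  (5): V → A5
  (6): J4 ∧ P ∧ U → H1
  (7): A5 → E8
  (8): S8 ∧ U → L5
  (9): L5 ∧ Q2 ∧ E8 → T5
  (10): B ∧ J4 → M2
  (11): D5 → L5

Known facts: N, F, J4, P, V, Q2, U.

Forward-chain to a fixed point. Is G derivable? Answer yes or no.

yes

Round 1: (3) [N ∧ V → K4]; (5) [V → A5]; (6) [J4 ∧ P ∧ U → H1]. New: K4, A5, H1.
Round 2: (1) [H1 ∧ K4 → D5]; (7) [A5 → E8]. New: D5, E8.
Round 3: (11) [D5 → L5]. New: L5.
Round 4: (9) [L5 ∧ Q2 ∧ E8 → T5]. New: T5.
Round 5: (2) [T5 ∧ Q2 → G]. New: G.
G appears in round 5, so it is derivable.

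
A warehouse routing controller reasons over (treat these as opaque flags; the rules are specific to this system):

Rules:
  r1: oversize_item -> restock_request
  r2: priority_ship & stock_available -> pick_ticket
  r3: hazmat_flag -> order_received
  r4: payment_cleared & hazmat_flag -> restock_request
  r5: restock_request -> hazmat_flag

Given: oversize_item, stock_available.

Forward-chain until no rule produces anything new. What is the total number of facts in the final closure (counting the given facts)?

5

Round 1: r1 [oversize_item -> restock_request]. Adds restock_request.
Round 2: r5 [restock_request -> hazmat_flag]. Adds hazmat_flag.
Round 3: r3 [hazmat_flag -> order_received]. Adds order_received.
Closure: {hazmat_flag, order_received, oversize_item, restock_request, stock_available} — 5 facts.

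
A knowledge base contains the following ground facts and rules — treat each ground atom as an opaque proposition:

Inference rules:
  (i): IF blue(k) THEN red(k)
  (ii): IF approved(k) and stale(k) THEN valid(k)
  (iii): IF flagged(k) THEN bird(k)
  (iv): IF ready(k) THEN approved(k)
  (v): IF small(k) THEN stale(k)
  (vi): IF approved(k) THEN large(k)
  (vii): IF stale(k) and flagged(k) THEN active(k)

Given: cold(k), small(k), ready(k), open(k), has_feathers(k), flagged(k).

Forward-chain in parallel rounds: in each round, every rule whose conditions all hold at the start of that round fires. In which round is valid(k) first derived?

2

Round 1 fires (iii), (iv), (v), giving bird(k), approved(k), stale(k).
Round 2 fires (ii), (vi), (vii), giving valid(k), large(k), active(k).
valid(k) first appears in round 2.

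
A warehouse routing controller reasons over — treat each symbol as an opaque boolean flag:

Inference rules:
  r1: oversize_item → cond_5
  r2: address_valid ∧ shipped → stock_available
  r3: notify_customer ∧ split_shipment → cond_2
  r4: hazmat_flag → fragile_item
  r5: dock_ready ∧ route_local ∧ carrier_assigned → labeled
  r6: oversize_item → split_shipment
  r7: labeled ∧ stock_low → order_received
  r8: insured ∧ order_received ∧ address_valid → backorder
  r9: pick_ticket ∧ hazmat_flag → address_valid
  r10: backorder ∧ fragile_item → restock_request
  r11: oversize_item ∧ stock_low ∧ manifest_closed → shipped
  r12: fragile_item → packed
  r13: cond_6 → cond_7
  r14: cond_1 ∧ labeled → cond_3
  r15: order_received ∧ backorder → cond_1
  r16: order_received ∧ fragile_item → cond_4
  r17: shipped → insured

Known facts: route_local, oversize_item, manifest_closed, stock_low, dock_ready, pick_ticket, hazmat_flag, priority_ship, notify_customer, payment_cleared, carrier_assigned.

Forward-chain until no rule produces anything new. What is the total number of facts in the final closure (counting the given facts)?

Round 1: r1 [oversize_item → cond_5]; r4 [hazmat_flag → fragile_item]; r5 [dock_ready ∧ route_local ∧ carrier_assigned → labeled]; r6 [oversize_item → split_shipment]; r9 [pick_ticket ∧ hazmat_flag → address_valid]; r11 [oversize_item ∧ stock_low ∧ manifest_closed → shipped]. New: cond_5, fragile_item, labeled, split_shipment, address_valid, shipped.
Round 2: r2 [address_valid ∧ shipped → stock_available]; r3 [notify_customer ∧ split_shipment → cond_2]; r7 [labeled ∧ stock_low → order_received]; r12 [fragile_item → packed]; r17 [shipped → insured]. New: stock_available, cond_2, order_received, packed, insured.
Round 3: r8 [insured ∧ order_received ∧ address_valid → backorder]; r16 [order_received ∧ fragile_item → cond_4]. New: backorder, cond_4.
Round 4: r10 [backorder ∧ fragile_item → restock_request]; r15 [order_received ∧ backorder → cond_1]. New: restock_request, cond_1.
Round 5: r14 [cond_1 ∧ labeled → cond_3]. New: cond_3.
Closure: {address_valid, backorder, carrier_assigned, cond_1, cond_2, cond_3, cond_4, cond_5, dock_ready, fragile_item, hazmat_flag, insured, labeled, manifest_closed, notify_customer, order_received, oversize_item, packed, payment_cleared, pick_ticket, priority_ship, restock_request, route_local, shipped, split_shipment, stock_available, stock_low} — 27 facts.

27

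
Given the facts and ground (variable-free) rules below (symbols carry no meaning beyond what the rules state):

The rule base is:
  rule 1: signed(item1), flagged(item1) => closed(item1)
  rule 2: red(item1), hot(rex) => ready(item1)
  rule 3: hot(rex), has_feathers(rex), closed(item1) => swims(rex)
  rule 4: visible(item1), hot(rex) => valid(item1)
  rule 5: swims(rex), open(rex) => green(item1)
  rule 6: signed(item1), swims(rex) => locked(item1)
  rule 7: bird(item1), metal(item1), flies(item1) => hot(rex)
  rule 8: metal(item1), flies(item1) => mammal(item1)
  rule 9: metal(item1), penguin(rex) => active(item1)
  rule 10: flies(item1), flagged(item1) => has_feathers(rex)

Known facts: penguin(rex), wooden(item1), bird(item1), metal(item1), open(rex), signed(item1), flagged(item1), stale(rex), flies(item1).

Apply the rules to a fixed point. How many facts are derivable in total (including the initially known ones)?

Round 1 — rule 1, rule 7, rule 8, rule 9, rule 10, derive closed(item1), hot(rex), mammal(item1), active(item1), has_feathers(rex).
Round 2 — rule 3, derive swims(rex).
Round 3 — rule 5, rule 6, derive green(item1), locked(item1).
Closure: {active(item1), bird(item1), closed(item1), flagged(item1), flies(item1), green(item1), has_feathers(rex), hot(rex), locked(item1), mammal(item1), metal(item1), open(rex), penguin(rex), signed(item1), stale(rex), swims(rex), wooden(item1)} — 17 facts.

17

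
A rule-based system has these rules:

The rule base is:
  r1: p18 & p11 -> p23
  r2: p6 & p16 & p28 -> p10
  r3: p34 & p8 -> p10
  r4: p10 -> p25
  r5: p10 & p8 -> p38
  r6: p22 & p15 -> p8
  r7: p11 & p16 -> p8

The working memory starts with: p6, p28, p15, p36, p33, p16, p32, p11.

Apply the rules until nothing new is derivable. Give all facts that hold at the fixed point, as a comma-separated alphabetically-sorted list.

p10, p11, p15, p16, p25, p28, p32, p33, p36, p38, p6, p8

[1] r2 [p6 & p16 & p28 -> p10]; r7 [p11 & p16 -> p8]. ⇒ new: p10, p8.
[2] r4 [p10 -> p25]; r5 [p10 & p8 -> p38]. ⇒ new: p25, p38.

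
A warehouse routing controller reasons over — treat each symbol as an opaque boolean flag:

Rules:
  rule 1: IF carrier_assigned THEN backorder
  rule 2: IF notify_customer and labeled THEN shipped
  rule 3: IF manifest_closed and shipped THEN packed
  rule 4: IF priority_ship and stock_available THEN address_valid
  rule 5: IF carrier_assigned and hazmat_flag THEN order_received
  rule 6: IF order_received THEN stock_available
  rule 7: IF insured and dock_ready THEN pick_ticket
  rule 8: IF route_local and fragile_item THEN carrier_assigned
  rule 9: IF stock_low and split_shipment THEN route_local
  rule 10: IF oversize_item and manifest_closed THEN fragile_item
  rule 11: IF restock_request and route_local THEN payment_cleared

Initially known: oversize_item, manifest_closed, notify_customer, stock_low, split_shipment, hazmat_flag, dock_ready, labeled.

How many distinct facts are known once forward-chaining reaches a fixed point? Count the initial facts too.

[1] rule 2 [IF notify_customer and labeled THEN shipped]; rule 9 [IF stock_low and split_shipment THEN route_local]; rule 10 [IF oversize_item and manifest_closed THEN fragile_item]. ⇒ new: shipped, route_local, fragile_item.
[2] rule 3 [IF manifest_closed and shipped THEN packed]; rule 8 [IF route_local and fragile_item THEN carrier_assigned]. ⇒ new: packed, carrier_assigned.
[3] rule 1 [IF carrier_assigned THEN backorder]; rule 5 [IF carrier_assigned and hazmat_flag THEN order_received]. ⇒ new: backorder, order_received.
[4] rule 6 [IF order_received THEN stock_available]. ⇒ new: stock_available.
Closure: {backorder, carrier_assigned, dock_ready, fragile_item, hazmat_flag, labeled, manifest_closed, notify_customer, order_received, oversize_item, packed, route_local, shipped, split_shipment, stock_available, stock_low} — 16 facts.

16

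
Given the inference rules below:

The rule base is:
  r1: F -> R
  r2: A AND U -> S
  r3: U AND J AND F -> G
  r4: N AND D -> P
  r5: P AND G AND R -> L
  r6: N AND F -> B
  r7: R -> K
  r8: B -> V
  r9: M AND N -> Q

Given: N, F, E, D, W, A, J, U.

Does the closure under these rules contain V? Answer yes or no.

yes

Round 1 fires r1, r2, r3, r4, r6, giving R, S, G, P, B.
Round 2 fires r5, r7, r8, giving L, K, V.
V appears in round 2, so it is derivable.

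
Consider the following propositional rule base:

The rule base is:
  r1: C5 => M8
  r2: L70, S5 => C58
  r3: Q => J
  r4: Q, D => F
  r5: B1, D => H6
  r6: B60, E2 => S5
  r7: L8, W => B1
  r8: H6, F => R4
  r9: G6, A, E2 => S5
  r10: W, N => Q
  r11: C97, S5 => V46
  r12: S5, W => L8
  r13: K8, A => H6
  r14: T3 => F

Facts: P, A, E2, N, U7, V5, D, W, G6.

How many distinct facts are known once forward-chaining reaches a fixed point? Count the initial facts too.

Round 1: r9 [G6, A, E2 => S5]; r10 [W, N => Q]. New: S5, Q.
Round 2: r3 [Q => J]; r4 [Q, D => F]; r12 [S5, W => L8]. New: J, F, L8.
Round 3: r7 [L8, W => B1]. New: B1.
Round 4: r5 [B1, D => H6]. New: H6.
Round 5: r8 [H6, F => R4]. New: R4.
Closure: {A, B1, D, E2, F, G6, H6, J, L8, N, P, Q, R4, S5, U7, V5, W} — 17 facts.

17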